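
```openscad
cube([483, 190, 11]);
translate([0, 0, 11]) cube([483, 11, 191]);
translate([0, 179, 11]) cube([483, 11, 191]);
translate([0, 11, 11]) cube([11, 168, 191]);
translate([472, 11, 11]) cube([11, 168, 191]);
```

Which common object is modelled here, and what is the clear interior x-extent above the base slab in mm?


An open box. The internal width is 461 mm.

A 483×190 base slab with four walls standing on it — an open box. The base is 483 mm wide and the walls are 11 mm thick, so the internal width is 483 − 2 × 11 = 461 mm.


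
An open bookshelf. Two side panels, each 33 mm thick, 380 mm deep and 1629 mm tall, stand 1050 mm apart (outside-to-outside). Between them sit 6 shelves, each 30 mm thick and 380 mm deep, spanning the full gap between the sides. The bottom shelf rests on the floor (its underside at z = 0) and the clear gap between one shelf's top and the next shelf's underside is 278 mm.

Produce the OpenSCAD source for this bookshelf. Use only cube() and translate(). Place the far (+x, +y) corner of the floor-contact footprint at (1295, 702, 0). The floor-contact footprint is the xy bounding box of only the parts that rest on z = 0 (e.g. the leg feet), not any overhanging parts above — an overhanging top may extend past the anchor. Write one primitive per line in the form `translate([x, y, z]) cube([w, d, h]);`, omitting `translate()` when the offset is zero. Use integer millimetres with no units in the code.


translate([245, 322, 0]) cube([33, 380, 1629]);
translate([1262, 322, 0]) cube([33, 380, 1629]);
translate([278, 322, 0]) cube([984, 380, 30]);
translate([278, 322, 308]) cube([984, 380, 30]);
translate([278, 322, 616]) cube([984, 380, 30]);
translate([278, 322, 924]) cube([984, 380, 30]);
translate([278, 322, 1232]) cube([984, 380, 30]);
translate([278, 322, 1540]) cube([984, 380, 30]);


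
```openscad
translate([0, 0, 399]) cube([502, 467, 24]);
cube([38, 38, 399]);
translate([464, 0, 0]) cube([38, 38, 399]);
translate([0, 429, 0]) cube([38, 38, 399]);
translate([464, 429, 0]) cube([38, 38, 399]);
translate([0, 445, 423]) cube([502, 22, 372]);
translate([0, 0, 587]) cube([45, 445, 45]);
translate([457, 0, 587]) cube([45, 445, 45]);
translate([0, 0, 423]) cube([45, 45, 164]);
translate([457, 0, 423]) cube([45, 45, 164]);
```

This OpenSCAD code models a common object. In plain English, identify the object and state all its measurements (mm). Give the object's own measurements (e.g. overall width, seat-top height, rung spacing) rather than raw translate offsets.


A chair. The seat is a 502×467×24 mm slab with its top at z = 423 mm, on four 38×38 mm corner legs (flush with the seat edges, standing on z = 0). A flat backrest 22 mm thick, 372 mm tall, spans the full seat width and rises from the seat top along its +y edge, rear face flush with the rear of the seat. Two armrests of 45×45 mm section run along each side from the seat's front edge to the front of the backrest, top faces 209 mm above the seat top and outer faces flush with the seat's x-edges; a 45×45 mm post under the front of each armrest stands on the seat at the front corner.


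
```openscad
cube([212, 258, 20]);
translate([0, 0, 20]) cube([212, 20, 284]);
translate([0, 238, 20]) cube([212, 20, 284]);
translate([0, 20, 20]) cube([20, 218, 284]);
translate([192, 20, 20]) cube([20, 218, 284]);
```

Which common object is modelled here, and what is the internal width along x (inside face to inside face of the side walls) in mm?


An open box. The internal width is 172 mm.

A 212×258 base slab with four walls standing on it — an open box. The base is 212 mm wide and the walls are 20 mm thick, so the internal width is 212 − 2 × 20 = 172 mm.


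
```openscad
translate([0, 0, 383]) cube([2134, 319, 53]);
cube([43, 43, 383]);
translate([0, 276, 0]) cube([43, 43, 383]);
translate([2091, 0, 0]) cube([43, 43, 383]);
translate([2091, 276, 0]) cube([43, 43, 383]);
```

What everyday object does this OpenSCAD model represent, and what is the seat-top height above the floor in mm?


A bench. The seat-top height is 436 mm.

A long slab on four corner posts — a bench. The slab sits at z = 383 with thickness 53, so the top is 383 + 53 = 436 mm.


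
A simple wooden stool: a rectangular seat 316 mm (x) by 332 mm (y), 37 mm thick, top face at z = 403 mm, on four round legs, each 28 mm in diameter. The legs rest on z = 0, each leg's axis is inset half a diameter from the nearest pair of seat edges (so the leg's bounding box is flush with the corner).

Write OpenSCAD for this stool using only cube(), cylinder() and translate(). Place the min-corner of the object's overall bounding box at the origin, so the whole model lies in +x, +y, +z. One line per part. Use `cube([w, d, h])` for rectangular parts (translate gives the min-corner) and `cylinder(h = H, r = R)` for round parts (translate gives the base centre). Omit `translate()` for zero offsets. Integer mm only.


translate([0, 0, 366]) cube([316, 332, 37]);
translate([14, 14, 0]) cylinder(h = 366, r = 14);
translate([302, 14, 0]) cylinder(h = 366, r = 14);
translate([14, 318, 0]) cylinder(h = 366, r = 14);
translate([302, 318, 0]) cylinder(h = 366, r = 14);


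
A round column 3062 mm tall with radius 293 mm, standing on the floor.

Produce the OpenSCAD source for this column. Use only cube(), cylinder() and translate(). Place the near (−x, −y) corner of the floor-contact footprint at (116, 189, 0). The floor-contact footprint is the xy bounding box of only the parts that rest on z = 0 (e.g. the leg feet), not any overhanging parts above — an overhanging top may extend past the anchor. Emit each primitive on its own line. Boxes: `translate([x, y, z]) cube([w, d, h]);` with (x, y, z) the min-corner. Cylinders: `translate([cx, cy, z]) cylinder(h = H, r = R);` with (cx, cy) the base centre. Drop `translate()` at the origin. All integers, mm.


translate([409, 482, 0]) cylinder(h = 3062, r = 293);


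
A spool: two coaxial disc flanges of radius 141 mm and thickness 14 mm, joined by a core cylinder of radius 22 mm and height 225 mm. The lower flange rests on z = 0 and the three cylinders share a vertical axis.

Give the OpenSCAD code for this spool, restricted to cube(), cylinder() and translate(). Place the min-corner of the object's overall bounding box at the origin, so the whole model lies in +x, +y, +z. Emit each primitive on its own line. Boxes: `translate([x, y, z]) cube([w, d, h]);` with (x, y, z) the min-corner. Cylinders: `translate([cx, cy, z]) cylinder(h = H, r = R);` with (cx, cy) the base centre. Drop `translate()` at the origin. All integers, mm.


translate([141, 141, 0]) cylinder(h = 14, r = 141);
translate([141, 141, 14]) cylinder(h = 225, r = 22);
translate([141, 141, 239]) cylinder(h = 14, r = 141);


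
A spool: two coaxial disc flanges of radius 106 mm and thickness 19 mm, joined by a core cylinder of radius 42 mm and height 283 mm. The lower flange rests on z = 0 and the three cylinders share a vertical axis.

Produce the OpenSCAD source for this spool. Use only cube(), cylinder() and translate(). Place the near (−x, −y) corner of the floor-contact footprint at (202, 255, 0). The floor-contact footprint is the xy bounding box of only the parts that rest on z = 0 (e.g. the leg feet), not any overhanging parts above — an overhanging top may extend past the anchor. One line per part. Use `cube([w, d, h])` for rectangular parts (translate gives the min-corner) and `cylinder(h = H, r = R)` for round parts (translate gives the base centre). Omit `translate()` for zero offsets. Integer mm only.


translate([308, 361, 0]) cylinder(h = 19, r = 106);
translate([308, 361, 19]) cylinder(h = 283, r = 42);
translate([308, 361, 302]) cylinder(h = 19, r = 106);


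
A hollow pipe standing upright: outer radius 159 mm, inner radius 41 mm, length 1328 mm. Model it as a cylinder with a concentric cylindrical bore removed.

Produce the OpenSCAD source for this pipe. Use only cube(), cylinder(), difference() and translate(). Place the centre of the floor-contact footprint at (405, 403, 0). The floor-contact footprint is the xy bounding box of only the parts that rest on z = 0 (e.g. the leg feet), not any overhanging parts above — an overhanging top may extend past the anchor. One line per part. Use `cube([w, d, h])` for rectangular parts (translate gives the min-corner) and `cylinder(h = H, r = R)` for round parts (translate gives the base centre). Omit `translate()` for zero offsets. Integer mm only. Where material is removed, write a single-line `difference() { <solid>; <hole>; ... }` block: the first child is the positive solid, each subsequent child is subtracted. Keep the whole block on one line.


difference() { translate([405, 403, 0]) cylinder(h = 1328, r = 159); translate([405, 403, 0]) cylinder(h = 1328, r = 41); }


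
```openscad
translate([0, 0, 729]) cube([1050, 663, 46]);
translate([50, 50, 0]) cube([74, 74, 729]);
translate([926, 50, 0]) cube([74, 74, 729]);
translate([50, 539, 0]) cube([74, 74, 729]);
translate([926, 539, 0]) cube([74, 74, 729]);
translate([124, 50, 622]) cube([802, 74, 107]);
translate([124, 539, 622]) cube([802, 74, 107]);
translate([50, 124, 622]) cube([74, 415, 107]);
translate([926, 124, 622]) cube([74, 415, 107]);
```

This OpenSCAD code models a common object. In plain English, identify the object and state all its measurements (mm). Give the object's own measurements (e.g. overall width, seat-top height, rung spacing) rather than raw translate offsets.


A rectangular dining table. The top is 1050×663×46 mm with its upper surface at z = 775 mm. It stands on four 74×74 mm square legs, each inset 50 mm from the nearest pair of top edges, running from the floor to the underside of the top. Four apron rails, 74 mm thick and 107 mm tall, run between adjacent legs with their top edges flush with the underside of the top and their outer faces flush with the legs' outer faces.


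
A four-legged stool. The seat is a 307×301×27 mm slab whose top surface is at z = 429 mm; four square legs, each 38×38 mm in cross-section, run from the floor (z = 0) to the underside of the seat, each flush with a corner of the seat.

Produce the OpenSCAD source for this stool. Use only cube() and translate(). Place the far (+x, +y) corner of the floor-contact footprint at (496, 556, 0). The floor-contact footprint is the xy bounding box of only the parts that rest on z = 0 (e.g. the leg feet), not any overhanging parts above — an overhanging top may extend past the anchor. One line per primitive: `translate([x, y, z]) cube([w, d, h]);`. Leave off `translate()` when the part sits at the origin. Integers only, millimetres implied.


// leg_h = 429 - 27 = 402
translate([189, 255, 402]) cube([307, 301, 27]);
translate([189, 255, 0]) cube([38, 38, 402]);
translate([458, 255, 0]) cube([38, 38, 402]);
translate([189, 518, 0]) cube([38, 38, 402]);
translate([458, 518, 0]) cube([38, 38, 402]);


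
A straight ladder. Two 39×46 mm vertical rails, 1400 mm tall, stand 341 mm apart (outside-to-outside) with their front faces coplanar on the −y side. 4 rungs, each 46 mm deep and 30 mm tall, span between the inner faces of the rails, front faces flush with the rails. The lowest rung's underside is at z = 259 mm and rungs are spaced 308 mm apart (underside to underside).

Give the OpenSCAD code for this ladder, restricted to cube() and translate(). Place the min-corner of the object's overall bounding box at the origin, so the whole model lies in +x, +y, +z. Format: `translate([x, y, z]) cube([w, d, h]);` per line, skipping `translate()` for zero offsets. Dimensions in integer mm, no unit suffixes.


cube([39, 46, 1400]);
translate([302, 0, 0]) cube([39, 46, 1400]);
translate([39, 0, 259]) cube([263, 46, 30]);
translate([39, 0, 567]) cube([263, 46, 30]);
translate([39, 0, 875]) cube([263, 46, 30]);
translate([39, 0, 1183]) cube([263, 46, 30]);


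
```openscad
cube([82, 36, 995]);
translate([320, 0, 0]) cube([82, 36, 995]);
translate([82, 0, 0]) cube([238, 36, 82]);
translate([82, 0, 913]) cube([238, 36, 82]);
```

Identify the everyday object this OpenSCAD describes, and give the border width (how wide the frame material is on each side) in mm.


A picture frame. The border width is 82 mm.

Four thin pieces enclosing a rectangular opening — a picture frame. The two full-height stiles are 995 mm tall; the top rail sits at z = 913 and is 82 mm tall, so the border above the opening is 995 − 913 = 82 mm, matching the stile x-width.


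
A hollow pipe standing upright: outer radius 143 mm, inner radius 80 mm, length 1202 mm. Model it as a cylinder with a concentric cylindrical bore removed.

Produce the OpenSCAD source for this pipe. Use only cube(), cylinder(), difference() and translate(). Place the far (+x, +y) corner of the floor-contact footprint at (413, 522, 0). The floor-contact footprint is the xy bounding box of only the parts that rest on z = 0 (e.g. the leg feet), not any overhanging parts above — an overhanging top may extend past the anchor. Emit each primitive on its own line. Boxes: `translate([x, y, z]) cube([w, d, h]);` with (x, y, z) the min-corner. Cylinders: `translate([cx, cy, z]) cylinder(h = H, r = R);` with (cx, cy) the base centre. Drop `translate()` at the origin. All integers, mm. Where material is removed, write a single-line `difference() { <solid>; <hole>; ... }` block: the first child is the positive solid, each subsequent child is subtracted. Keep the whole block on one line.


difference() { translate([270, 379, 0]) cylinder(h = 1202, r = 143); translate([270, 379, 0]) cylinder(h = 1202, r = 80); }


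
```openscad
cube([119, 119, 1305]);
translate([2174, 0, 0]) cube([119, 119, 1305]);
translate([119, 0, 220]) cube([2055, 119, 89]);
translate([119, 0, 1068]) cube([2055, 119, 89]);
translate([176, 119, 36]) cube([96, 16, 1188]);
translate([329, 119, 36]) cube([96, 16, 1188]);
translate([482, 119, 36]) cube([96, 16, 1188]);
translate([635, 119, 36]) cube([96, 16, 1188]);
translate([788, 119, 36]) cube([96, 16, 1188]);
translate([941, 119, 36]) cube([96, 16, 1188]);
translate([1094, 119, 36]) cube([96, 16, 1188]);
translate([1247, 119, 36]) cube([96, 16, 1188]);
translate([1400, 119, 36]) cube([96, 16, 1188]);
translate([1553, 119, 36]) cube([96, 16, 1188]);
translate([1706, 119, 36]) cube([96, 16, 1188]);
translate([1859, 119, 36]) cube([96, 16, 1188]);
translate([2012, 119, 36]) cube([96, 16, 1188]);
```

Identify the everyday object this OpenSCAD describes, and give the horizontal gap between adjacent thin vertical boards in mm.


A fence section. The picket gap is 57 mm.

Two posts, two rails, 13 pickets — a fence section. Span 2055 mm holds 13 pickets of 96 mm with 14 equal gaps: ⌊(2055 − 13·96) / 14⌋ = 57 mm.


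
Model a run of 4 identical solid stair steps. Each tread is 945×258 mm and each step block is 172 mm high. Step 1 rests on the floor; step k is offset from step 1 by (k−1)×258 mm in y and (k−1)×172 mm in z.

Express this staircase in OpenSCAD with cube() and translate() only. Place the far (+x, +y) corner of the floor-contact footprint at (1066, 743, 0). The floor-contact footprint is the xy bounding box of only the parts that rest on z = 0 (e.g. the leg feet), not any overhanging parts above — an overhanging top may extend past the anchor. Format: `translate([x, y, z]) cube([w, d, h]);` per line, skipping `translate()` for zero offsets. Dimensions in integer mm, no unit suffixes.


translate([121, 485, 0]) cube([945, 258, 172]);
translate([121, 743, 172]) cube([945, 258, 172]);
translate([121, 1001, 344]) cube([945, 258, 172]);
translate([121, 1259, 516]) cube([945, 258, 172]);


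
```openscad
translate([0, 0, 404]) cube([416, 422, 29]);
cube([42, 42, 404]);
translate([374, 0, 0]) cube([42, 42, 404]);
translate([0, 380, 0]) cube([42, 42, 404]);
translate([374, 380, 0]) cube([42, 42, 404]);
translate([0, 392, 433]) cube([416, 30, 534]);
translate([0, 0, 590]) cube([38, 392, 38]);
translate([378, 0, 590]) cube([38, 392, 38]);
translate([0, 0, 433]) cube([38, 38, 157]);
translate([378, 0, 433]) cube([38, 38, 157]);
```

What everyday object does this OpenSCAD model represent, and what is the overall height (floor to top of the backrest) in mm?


A chair. The overall height is 967 mm.

A slab on four corner posts with a tall panel at the back — a chair. The seat slab sits at z = 404 with thickness 29, and the 534 mm backrest starts at the seat top, so the overall height is 404 + 29 + 534 = 967 mm.


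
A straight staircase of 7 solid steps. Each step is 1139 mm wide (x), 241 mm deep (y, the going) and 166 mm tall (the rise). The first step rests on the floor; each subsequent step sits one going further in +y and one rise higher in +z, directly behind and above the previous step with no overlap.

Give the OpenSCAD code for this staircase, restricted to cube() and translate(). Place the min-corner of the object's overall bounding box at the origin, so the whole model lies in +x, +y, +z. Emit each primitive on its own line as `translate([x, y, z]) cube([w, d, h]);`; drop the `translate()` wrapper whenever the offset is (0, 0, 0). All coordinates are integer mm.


cube([1139, 241, 166]);
translate([0, 241, 166]) cube([1139, 241, 166]);
translate([0, 482, 332]) cube([1139, 241, 166]);
translate([0, 723, 498]) cube([1139, 241, 166]);
translate([0, 964, 664]) cube([1139, 241, 166]);
translate([0, 1205, 830]) cube([1139, 241, 166]);
translate([0, 1446, 996]) cube([1139, 241, 166]);


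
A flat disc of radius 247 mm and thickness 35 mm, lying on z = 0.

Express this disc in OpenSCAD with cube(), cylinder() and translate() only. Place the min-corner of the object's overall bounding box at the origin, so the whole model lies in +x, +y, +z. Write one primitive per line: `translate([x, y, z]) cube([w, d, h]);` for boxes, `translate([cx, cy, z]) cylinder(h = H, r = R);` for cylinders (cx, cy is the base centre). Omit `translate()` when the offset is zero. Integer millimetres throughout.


translate([247, 247, 0]) cylinder(h = 35, r = 247);


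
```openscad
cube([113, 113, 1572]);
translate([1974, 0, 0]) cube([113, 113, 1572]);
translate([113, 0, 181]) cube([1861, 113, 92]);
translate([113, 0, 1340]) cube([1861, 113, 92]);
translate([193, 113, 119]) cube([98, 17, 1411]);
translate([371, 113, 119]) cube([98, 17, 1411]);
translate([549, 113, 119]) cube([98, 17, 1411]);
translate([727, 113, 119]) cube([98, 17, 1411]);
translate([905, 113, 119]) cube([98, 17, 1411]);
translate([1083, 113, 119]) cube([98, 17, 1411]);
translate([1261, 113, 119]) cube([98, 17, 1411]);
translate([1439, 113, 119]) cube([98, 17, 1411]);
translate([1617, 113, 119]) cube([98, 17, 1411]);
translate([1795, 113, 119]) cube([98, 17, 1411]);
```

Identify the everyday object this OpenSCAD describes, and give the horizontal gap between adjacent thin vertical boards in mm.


A fence section. The picket gap is 80 mm.

Two posts, two rails, 10 pickets — a fence section. Span 1861 mm holds 10 pickets of 98 mm with 11 equal gaps: ⌊(1861 − 10·98) / 11⌋ = 80 mm.


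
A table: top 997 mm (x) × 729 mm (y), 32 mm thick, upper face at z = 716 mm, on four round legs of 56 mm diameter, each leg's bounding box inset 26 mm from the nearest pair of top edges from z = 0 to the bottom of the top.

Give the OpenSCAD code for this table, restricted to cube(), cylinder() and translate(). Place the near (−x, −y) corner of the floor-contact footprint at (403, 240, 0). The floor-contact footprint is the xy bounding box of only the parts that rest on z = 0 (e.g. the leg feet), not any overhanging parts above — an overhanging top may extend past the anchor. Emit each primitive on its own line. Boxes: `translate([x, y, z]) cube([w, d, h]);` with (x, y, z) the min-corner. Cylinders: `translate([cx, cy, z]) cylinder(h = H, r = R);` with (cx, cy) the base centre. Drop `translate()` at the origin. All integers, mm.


translate([377, 214, 684]) cube([997, 729, 32]);
translate([431, 268, 0]) cylinder(h = 684, r = 28);
translate([1320, 268, 0]) cylinder(h = 684, r = 28);
translate([431, 889, 0]) cylinder(h = 684, r = 28);
translate([1320, 889, 0]) cylinder(h = 684, r = 28);


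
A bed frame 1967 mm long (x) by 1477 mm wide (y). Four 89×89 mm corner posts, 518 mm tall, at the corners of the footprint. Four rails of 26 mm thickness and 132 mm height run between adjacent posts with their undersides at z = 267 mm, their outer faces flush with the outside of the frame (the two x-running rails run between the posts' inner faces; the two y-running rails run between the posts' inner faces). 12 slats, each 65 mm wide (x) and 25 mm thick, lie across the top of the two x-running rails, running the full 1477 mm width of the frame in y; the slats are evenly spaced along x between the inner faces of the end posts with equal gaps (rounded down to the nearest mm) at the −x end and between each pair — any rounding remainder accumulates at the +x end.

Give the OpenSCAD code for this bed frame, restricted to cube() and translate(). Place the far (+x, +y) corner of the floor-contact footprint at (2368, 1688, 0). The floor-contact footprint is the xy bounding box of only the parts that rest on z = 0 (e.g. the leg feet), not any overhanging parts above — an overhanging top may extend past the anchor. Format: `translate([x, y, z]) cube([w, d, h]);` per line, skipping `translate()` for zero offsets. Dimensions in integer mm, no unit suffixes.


translate([401, 211, 0]) cube([89, 89, 518]);
translate([401, 1599, 0]) cube([89, 89, 518]);
translate([2279, 211, 0]) cube([89, 89, 518]);
translate([2279, 1599, 0]) cube([89, 89, 518]);
translate([490, 211, 267]) cube([1789, 26, 132]);
translate([490, 1662, 267]) cube([1789, 26, 132]);
translate([401, 300, 267]) cube([26, 1299, 132]);
translate([2342, 300, 267]) cube([26, 1299, 132]);
translate([567, 211, 399]) cube([65, 1477, 25]);
translate([709, 211, 399]) cube([65, 1477, 25]);
translate([851, 211, 399]) cube([65, 1477, 25]);
translate([993, 211, 399]) cube([65, 1477, 25]);
translate([1135, 211, 399]) cube([65, 1477, 25]);
translate([1277, 211, 399]) cube([65, 1477, 25]);
translate([1419, 211, 399]) cube([65, 1477, 25]);
translate([1561, 211, 399]) cube([65, 1477, 25]);
translate([1703, 211, 399]) cube([65, 1477, 25]);
translate([1845, 211, 399]) cube([65, 1477, 25]);
translate([1987, 211, 399]) cube([65, 1477, 25]);
translate([2129, 211, 399]) cube([65, 1477, 25]);


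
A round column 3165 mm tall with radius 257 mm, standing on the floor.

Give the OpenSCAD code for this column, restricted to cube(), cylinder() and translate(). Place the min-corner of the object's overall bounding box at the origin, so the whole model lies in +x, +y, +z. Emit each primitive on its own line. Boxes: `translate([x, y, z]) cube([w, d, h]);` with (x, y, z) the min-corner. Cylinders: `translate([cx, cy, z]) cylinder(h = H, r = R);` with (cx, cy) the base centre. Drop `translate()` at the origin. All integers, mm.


translate([257, 257, 0]) cylinder(h = 3165, r = 257);


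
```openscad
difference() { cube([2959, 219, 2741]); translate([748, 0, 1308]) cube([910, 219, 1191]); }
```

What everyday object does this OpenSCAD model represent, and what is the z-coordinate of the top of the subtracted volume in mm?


A wall with a window opening. The window head height is 2499 mm.

A wall with a rectangular opening subtracted — a window. Sill at z = 1308, opening 1191 mm tall, so the head is at 1308 + 1191 = 2499 mm.


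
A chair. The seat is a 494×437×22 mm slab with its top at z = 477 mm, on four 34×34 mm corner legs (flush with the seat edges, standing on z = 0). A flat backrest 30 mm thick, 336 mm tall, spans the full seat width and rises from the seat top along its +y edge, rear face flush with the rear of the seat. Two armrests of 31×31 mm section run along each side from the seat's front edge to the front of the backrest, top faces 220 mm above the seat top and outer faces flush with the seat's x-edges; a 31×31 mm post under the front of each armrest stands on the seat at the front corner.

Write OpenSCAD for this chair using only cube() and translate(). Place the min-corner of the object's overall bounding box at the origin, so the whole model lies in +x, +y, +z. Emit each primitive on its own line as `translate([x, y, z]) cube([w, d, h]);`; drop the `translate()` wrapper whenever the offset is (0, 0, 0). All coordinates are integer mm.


translate([0, 0, 455]) cube([494, 437, 22]);
cube([34, 34, 455]);
translate([460, 0, 0]) cube([34, 34, 455]);
translate([0, 403, 0]) cube([34, 34, 455]);
translate([460, 403, 0]) cube([34, 34, 455]);
translate([0, 407, 477]) cube([494, 30, 336]);
translate([0, 0, 666]) cube([31, 407, 31]);
translate([463, 0, 666]) cube([31, 407, 31]);
translate([0, 0, 477]) cube([31, 31, 189]);
translate([463, 0, 477]) cube([31, 31, 189]);


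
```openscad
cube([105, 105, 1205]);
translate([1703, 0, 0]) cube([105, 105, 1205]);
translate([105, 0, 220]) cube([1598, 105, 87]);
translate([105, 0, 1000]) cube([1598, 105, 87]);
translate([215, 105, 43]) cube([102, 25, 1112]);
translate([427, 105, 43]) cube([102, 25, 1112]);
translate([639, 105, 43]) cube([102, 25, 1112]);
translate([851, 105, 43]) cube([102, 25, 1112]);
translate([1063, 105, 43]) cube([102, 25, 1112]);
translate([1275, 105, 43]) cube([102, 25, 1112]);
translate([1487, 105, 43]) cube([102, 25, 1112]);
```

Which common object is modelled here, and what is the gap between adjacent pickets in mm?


A fence section. The picket gap is 110 mm.

Two posts, two rails, 7 pickets — a fence section. Span 1598 mm holds 7 pickets of 102 mm with 8 equal gaps: ⌊(1598 − 7·102) / 8⌋ = 110 mm.


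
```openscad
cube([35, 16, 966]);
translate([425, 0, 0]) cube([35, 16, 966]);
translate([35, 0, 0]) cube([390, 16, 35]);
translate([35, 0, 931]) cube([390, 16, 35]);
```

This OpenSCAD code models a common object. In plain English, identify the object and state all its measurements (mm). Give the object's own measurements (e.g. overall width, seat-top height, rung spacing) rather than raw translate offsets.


A rectangular picture frame lying in the x–z plane (depth along y). The opening is 390 mm wide (x) by 896 mm tall (z), surrounded by a border 35 mm wide on all four sides. The frame is 16 mm deep and is made of two full-height vertical stiles with two horizontal rails fitted between them.


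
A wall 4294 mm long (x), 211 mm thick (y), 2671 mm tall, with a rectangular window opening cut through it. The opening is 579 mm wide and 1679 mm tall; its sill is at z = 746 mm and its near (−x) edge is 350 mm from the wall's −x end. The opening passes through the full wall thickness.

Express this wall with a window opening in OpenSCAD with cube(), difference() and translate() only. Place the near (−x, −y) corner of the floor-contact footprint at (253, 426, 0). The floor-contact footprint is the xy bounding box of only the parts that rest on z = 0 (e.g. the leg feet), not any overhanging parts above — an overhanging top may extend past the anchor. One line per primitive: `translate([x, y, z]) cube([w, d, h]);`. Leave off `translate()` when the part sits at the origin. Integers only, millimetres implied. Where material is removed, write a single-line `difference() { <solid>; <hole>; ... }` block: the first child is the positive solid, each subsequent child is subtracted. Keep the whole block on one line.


difference() { translate([253, 426, 0]) cube([4294, 211, 2671]); translate([603, 426, 746]) cube([579, 211, 1679]); }


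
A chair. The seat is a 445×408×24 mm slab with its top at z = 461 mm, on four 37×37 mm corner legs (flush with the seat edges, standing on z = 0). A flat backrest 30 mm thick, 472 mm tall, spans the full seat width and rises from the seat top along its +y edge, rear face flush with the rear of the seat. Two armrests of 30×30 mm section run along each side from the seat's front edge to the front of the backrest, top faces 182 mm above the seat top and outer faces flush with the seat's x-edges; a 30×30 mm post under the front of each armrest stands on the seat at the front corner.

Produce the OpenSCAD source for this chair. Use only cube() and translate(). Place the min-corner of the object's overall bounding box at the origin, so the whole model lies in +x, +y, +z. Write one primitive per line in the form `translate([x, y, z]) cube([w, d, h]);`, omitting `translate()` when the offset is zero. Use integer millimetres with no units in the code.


// leg_h = 461 - 24 = 437
// arm post h = 182 - 30 = 152
translate([0, 0, 437]) cube([445, 408, 24]);
cube([37, 37, 437]);
translate([408, 0, 0]) cube([37, 37, 437]);
translate([0, 371, 0]) cube([37, 37, 437]);
translate([408, 371, 0]) cube([37, 37, 437]);
translate([0, 378, 461]) cube([445, 30, 472]);
translate([0, 0, 613]) cube([30, 378, 30]);
translate([415, 0, 613]) cube([30, 378, 30]);
translate([0, 0, 461]) cube([30, 30, 152]);
translate([415, 0, 461]) cube([30, 30, 152]);


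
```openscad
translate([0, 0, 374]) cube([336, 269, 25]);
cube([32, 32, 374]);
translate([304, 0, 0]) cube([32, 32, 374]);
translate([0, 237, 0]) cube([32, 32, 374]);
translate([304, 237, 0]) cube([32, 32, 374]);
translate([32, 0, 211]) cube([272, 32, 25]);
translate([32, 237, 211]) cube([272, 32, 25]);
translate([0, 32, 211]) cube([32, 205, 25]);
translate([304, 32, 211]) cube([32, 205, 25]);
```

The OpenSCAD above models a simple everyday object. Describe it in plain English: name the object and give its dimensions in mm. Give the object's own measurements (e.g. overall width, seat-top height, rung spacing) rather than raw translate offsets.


A four-legged stool. The seat is a 336×269×25 mm slab whose top surface is at z = 399 mm; four square legs, each 32×32 mm in cross-section, run from the floor (z = 0) to the underside of the seat, each flush with a corner of the seat. Four stretchers, 32 mm wide and 25 mm tall, connect adjacent legs with their undersides at z = 211 mm, each running between the inner faces of the legs it joins and aligned with the legs' outer faces on the other axis.


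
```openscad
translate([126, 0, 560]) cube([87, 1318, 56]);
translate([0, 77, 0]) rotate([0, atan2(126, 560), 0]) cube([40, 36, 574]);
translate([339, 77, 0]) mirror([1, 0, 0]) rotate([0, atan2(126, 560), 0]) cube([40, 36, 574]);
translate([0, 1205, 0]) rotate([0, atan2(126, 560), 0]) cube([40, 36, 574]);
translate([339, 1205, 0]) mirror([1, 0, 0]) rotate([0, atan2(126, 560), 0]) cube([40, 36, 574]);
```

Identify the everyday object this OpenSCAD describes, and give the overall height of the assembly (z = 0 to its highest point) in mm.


A sawhorse. The overall height is 616 mm.

A beam across two mirrored pairs of raked legs — a sawhorse. The beam's underside is at z = 560 (matching the legs' vertical rise in atan2(126, 560)) and the beam is 56 mm tall, so its top is at 560 + 56 = 616 mm. The raked legs top out at the beam's underside, so that is the highest point.


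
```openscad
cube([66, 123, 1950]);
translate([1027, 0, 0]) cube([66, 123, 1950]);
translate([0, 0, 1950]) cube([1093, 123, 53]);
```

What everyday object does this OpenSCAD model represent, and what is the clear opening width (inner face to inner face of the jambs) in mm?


A door frame. The clear opening width is 961 mm.

Two 1950 mm tall posts with a header on top — a door frame. The left jamb is 66 mm wide at x = 0; the right jamb starts at x = 1027. The clear opening is 1027 − 66 = 961 mm.


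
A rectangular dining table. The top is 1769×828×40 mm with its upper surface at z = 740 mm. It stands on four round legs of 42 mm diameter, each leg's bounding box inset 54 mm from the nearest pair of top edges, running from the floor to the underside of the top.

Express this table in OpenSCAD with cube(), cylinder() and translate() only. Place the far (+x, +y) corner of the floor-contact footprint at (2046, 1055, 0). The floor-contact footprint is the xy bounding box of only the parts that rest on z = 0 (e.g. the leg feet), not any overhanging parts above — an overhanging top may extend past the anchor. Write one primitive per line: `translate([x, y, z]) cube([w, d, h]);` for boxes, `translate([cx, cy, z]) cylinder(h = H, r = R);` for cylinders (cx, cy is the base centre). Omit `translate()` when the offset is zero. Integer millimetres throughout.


translate([331, 281, 700]) cube([1769, 828, 40]);
translate([406, 356, 0]) cylinder(h = 700, r = 21);
translate([2025, 356, 0]) cylinder(h = 700, r = 21);
translate([406, 1034, 0]) cylinder(h = 700, r = 21);
translate([2025, 1034, 0]) cylinder(h = 700, r = 21);


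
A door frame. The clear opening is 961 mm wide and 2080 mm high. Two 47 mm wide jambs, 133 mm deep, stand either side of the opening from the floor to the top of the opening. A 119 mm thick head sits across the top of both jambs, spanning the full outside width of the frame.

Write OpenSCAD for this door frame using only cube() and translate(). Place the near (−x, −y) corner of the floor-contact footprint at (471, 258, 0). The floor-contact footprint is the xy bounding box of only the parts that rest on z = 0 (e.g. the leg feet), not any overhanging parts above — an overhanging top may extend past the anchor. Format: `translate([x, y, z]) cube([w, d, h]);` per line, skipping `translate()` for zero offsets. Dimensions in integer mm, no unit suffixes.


translate([471, 258, 0]) cube([47, 133, 2080]);
translate([1479, 258, 0]) cube([47, 133, 2080]);
translate([471, 258, 2080]) cube([1055, 133, 119]);


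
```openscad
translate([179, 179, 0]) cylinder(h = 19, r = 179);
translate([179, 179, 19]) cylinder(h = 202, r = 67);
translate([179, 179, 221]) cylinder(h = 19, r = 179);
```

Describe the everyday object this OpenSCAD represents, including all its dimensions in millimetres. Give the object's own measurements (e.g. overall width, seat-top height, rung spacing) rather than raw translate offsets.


A spool: two coaxial disc flanges of radius 179 mm and thickness 19 mm, joined by a core cylinder of radius 67 mm and height 202 mm. The lower flange rests on z = 0 and the three cylinders share a vertical axis.


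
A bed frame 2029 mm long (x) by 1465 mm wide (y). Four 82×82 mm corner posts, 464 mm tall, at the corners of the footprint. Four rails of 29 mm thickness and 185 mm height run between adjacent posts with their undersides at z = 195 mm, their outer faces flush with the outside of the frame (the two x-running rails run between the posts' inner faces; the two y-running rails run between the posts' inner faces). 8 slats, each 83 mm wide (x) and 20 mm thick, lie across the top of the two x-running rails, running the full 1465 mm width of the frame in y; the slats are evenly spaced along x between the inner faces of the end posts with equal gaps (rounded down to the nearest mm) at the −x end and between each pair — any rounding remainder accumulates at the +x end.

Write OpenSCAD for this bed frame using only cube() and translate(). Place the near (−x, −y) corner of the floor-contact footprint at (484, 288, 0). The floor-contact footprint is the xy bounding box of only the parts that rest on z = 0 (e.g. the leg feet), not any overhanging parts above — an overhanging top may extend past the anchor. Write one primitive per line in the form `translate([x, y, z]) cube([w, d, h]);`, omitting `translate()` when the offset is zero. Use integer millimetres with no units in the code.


translate([484, 288, 0]) cube([82, 82, 464]);
translate([484, 1671, 0]) cube([82, 82, 464]);
translate([2431, 288, 0]) cube([82, 82, 464]);
translate([2431, 1671, 0]) cube([82, 82, 464]);
translate([566, 288, 195]) cube([1865, 29, 185]);
translate([566, 1724, 195]) cube([1865, 29, 185]);
translate([484, 370, 195]) cube([29, 1301, 185]);
translate([2484, 370, 195]) cube([29, 1301, 185]);
translate([699, 288, 380]) cube([83, 1465, 20]);
translate([915, 288, 380]) cube([83, 1465, 20]);
translate([1131, 288, 380]) cube([83, 1465, 20]);
translate([1347, 288, 380]) cube([83, 1465, 20]);
translate([1563, 288, 380]) cube([83, 1465, 20]);
translate([1779, 288, 380]) cube([83, 1465, 20]);
translate([1995, 288, 380]) cube([83, 1465, 20]);
translate([2211, 288, 380]) cube([83, 1465, 20]);


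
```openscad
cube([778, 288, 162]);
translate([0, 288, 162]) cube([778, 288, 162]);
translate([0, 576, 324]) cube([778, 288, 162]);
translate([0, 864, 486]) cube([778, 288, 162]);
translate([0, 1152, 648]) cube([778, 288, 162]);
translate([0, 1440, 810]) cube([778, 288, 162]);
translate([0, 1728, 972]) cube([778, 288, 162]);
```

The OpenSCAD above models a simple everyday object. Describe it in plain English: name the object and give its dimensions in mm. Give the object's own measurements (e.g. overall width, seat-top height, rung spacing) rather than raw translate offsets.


A straight staircase of 7 solid steps. Each step is 778 mm wide (x), 288 mm deep (y, the going) and 162 mm tall (the rise). The first step rests on the floor; each subsequent step sits one going further in +y and one rise higher in +z, directly behind and above the previous step with no overlap.


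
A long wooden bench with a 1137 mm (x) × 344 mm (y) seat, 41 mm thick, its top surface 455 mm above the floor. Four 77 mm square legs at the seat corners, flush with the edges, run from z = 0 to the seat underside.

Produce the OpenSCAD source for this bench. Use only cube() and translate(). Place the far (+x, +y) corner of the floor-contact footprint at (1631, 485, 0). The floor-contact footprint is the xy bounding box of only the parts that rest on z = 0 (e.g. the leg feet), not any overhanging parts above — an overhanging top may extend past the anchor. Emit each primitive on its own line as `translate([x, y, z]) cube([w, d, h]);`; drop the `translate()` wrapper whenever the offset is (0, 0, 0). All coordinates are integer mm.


translate([494, 141, 414]) cube([1137, 344, 41]);
translate([494, 141, 0]) cube([77, 77, 414]);
translate([494, 408, 0]) cube([77, 77, 414]);
translate([1554, 141, 0]) cube([77, 77, 414]);
translate([1554, 408, 0]) cube([77, 77, 414]);


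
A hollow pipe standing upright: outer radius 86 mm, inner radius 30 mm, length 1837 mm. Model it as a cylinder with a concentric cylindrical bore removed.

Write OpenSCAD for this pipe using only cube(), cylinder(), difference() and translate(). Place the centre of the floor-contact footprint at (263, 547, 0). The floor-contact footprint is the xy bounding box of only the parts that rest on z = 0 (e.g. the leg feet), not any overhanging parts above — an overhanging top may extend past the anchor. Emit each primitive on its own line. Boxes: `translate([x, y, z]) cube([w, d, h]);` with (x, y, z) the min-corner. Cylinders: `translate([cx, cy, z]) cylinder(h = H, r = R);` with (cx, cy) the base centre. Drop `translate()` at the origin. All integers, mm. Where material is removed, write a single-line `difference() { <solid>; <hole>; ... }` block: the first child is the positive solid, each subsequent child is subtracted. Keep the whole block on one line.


difference() { translate([263, 547, 0]) cylinder(h = 1837, r = 86); translate([263, 547, 0]) cylinder(h = 1837, r = 30); }


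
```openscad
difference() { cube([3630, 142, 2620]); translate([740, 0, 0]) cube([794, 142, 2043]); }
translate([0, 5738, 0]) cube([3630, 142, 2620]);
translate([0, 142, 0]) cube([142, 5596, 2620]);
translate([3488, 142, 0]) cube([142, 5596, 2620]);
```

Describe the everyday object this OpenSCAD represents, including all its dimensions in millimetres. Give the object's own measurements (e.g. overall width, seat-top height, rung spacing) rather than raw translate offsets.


A single room: four walls, each 2620 mm tall and 142 mm thick, enclosing an outside footprint 3630×5880 mm (x × y), no floor or roof. The front and back walls (−y and +y sides) run the full x-width; the side walls fit between their inner faces. A door opening 794 mm wide and 2043 mm tall is cut through the front wall from the floor up, its −x edge 740 mm from the wall's −x end.


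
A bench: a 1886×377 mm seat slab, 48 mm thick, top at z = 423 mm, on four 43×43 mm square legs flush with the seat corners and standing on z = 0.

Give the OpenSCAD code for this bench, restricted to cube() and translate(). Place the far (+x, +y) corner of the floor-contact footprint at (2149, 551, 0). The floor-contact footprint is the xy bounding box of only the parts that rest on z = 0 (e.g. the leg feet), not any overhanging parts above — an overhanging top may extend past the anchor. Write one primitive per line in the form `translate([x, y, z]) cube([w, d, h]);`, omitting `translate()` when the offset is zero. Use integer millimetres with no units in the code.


translate([263, 174, 375]) cube([1886, 377, 48]);
translate([263, 174, 0]) cube([43, 43, 375]);
translate([263, 508, 0]) cube([43, 43, 375]);
translate([2106, 174, 0]) cube([43, 43, 375]);
translate([2106, 508, 0]) cube([43, 43, 375]);
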